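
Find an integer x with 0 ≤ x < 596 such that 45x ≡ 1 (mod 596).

gcd(596, 45) = 1.
By Bézout, 45×(53) + 596×(-4) = 1.
So 45×53 ≡ 1 (mod 596), and 53 mod 596 = 53.

53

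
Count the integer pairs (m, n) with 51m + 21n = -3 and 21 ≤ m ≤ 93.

11

gcd(51, 21) = 3.
By Bézout, 51×(-2) + 21×(5) = 3.
Particular solution: (2, -5).
General solution: m = 2 + 7t, n = -5 - 17t for integer t.
21 ≤ 2 + 7t ≤ 93 gives t ∈ [3, 13], which is 11 values.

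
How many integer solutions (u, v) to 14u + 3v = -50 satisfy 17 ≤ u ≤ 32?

gcd(14, 3) = 1  (14 = 4×3 + 2, 3 = 1×2 + 1, 2 = 2×1).
Back-substituting, 14×(-1) + 3×(5) = 1.
Scale by -50: particular solution (50, -250); reduce u mod 3: (2, -26).
General solution: u = 2 + 3t, v = -26 - 14t for integer t.
17 ≤ 2 + 3t ≤ 32 gives t ∈ [5, 10], which is 6 values.

6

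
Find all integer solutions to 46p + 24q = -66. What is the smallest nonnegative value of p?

9

gcd(46, 24) = 2  (46 = 1×24 + 22, 24 = 1×22 + 2, 22 = 11×2).
2 divides -66, so solutions exist.
Back-substituting, 46×(-1) + 24×(2) = 2.
Scale by -66/2 = -33: (p₀, q₀) = (33, -66).
General solution: p = 33 + 12t, q = -66 - 23t for integer t.
p ≥ 0: smallest is 33 mod 12 = 9 (at t = -2), with q = -20.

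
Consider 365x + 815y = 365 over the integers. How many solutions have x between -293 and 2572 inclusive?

17

gcd(815, 365):
  815 = 2·365 + 85
  365 = 4·85 + 25
  85 = 3·25 + 10
  25 = 2·10 + 5
  10 = 2·5
so gcd(815, 365) = 5.
Back-substitute for Bézout coefficients:
  5 = 25 - 2·10
  ... = 365·(67) + 815·(-30)
Scale by 73: particular solution (4891, -2190); reduce x mod 163: (1, 0).
General solution: x = 1 + 163t, y = 0 - 73t for integer t.
-293 ≤ 1 + 163t ≤ 2572 gives t ∈ [-1, 15], which is 17 values.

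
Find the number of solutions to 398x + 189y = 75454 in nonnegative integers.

1

gcd(398, 189) = 1  (398 = 2·189 + 20, 189 = 9·20 + 9, 20 = 2·9 + 2, 9 = 4·2 + 1, 2 = 2·1).
Back-substituting, 398·(-85) + 189·(179) = 1.
Scale by 75454: one solution is (-6413590, 13506266). Reduce x mod 189: (125, 136).
General: x = 125 + 189t, y = 136 - 398t.
x ≥ 0 ⇒ t ≥ 0; y ≥ 0 ⇒ t ≤ 0. So t ∈ [0, 0]: 1 solution.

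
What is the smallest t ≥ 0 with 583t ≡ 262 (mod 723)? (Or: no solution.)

gcd(723, 583):
  723 = 1×583 + 140
  583 = 4×140 + 23
  140 = 6×23 + 2
  23 = 11×2 + 1
  2 = 2×1
so gcd(723, 583) = 1.
1 divides 262, so solutions exist.
Back-substitute for Bézout coefficients:
  1 = 23 - 11×2
  ... = 583×(346) + 723×(-279)
So 583×(346) ≡ 1 (mod 723); multiply by 262: t ≡ 90652 (mod 723).
Smallest nonnegative: t = 90652 mod 723 = 277.

277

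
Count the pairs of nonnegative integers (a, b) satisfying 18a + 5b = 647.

7

gcd(18, 5) = 1.
By Bézout, 18·(2) + 5·(-7) = 1.
One solution: (4, 115).
General: a = 4 + 5t, b = 115 - 18t.
a ≥ 0 ⇒ t ≥ 0; b ≥ 0 ⇒ t ≤ 6. So t ∈ [0, 6]: 7 solutions.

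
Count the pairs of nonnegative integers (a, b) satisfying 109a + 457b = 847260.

17

gcd(457, 109) = 1  (457 = 4×109 + 21, 109 = 5×21 + 4, 21 = 5×4 + 1, 4 = 4×1).
Back-substituting, 109×(-109) + 457×(26) = 1.
Scale by 847260: one solution is (-92351340, 22028760). Reduce a mod 457: (134, 1822).
General: a = 134 + 457t, b = 1822 - 109t.
a ≥ 0 ⇒ t ≥ 0; b ≥ 0 ⇒ t ≤ 16. So t ∈ [0, 16]: 17 solutions.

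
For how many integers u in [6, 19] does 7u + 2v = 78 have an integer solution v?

gcd(7, 2) = 1  (7 = 3·2 + 1, 2 = 2·1).
Back-substituting, 7·(1) + 2·(-3) = 1.
Scale by 78: particular solution (78, -234); reduce u mod 2: (0, 39).
General solution: u = 0 + 2t, v = 39 - 7t for integer t.
6 ≤ 0 + 2t ≤ 19 gives t ∈ [3, 9], which is 7 values.

7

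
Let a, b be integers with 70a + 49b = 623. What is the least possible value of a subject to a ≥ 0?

4

gcd(70, 49):
  70 = 1·49 + 21
  49 = 2·21 + 7
  21 = 3·7
so gcd(70, 49) = 7.
7 divides 623, so solutions exist.
Back-substitute for Bézout coefficients:
  7 = 49 - 2·21
  ... = 70·(-2) + 49·(3)
Scale by 623/7 = 89: (a₀, b₀) = (-178, 267).
General solution: a = -178 + 7t, b = 267 - 10t for integer t.
a ≥ 0: smallest is -178 mod 7 = 4 (at t = 26), with b = 7.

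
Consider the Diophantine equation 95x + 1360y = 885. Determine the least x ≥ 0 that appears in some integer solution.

gcd(1360, 95):
  1360 = 14·95 + 30
  95 = 3·30 + 5
  30 = 6·5
so gcd(1360, 95) = 5.
5 divides 885, so solutions exist.
Back-substitute for Bézout coefficients:
  5 = 95 - 3·30
  ... = 95·(43) + 1360·(-3)
Scale by 885/5 = 177: (x₀, y₀) = (7611, -531).
General solution: x = 7611 + 272t, y = -531 - 19t for integer t.
x ≥ 0: smallest is 7611 mod 272 = 267 (at t = -27), with y = -18.

267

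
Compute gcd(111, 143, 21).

1

gcd(143, 111) = 1.
gcd(1, 21) = 1.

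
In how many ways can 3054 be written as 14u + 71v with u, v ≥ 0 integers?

gcd(71, 14) = 1.
By Bézout, 14×(-5) + 71×(1) = 1.
One solution: (66, 30).
General: u = 66 + 71t, v = 30 - 14t.
u ≥ 0 ⇒ t ≥ 0; v ≥ 0 ⇒ t ≤ 2. So t ∈ [0, 2]: 3 solutions.

3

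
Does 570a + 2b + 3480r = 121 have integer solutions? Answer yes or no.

no

gcd(570, 2) = 2  (570 = 285×2).
gcd(2, 3480) = 2.
2 does not divide 121 (remainder 1), so no integer solutions.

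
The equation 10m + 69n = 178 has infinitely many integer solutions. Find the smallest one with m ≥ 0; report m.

4

gcd(69, 10) = 1  (69 = 6*10 + 9, 10 = 1*9 + 1, 9 = 9*1).
1 divides 178, so solutions exist.
Back-substituting, 10*(7) + 69*(-1) = 1.
Scale by 178/1 = 178: (m₀, n₀) = (1246, -178).
General solution: m = 1246 + 69t, n = -178 - 10t for integer t.
m ≥ 0: smallest is 1246 mod 69 = 4 (at t = -18), with n = 2.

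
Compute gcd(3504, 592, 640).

gcd(3504, 592):
  3504 = 5·592 + 544
  592 = 1·544 + 48
  544 = 11·48 + 16
  48 = 3·16
so gcd(3504, 592) = 16.
gcd(16, 640) = 16.

16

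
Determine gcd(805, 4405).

5

gcd(4405, 805) = 5  (4405 = 5×805 + 380, 805 = 2×380 + 45, 380 = 8×45 + 20, 45 = 2×20 + 5, 20 = 4×5).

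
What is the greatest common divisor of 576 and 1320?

24

gcd(1320, 576) = 24  (1320 = 2×576 + 168, 576 = 3×168 + 72, 168 = 2×72 + 24, 72 = 3×24).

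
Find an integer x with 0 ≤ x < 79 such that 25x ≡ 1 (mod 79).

19

gcd(79, 25) = 1.
By Bézout, 25·(19) + 79·(-6) = 1.
So 25·19 ≡ 1 (mod 79), and 19 mod 79 = 19.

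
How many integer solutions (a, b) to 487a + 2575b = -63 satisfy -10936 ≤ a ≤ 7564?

7

gcd(2575, 487) = 1.
By Bézout, 487·(423) + 2575·(-80) = 1.
Particular solution: (1676, -317).
General solution: a = 1676 + 2575t, b = -317 - 487t for integer t.
-10936 ≤ 1676 + 2575t ≤ 7564 gives t ∈ [-4, 2], which is 7 values.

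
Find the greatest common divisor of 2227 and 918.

gcd(2227, 918):
  2227 = 2×918 + 391
  918 = 2×391 + 136
  391 = 2×136 + 119
  136 = 1×119 + 17
  119 = 7×17
so gcd(2227, 918) = 17.

17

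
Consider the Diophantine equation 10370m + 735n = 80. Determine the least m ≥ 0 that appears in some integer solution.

1

gcd(10370, 735):
  10370 = 14·735 + 80
  735 = 9·80 + 15
  80 = 5·15 + 5
  15 = 3·5
so gcd(10370, 735) = 5.
5 divides 80, so solutions exist.
Back-substitute for Bézout coefficients:
  5 = 80 - 5·15
  ... = 10370·(46) + 735·(-649)
Scale by 80/5 = 16: (m₀, n₀) = (736, -10384).
General solution: m = 736 + 147t, n = -10384 - 2074t for integer t.
m ≥ 0: smallest is 736 mod 147 = 1 (at t = -5), with n = -14.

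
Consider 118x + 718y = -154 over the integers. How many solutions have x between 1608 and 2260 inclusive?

2

gcd(718, 118) = 2.
By Bézout, 118*(-73) + 718*(12) = 2.
Particular solution: (236, -39).
General solution: x = 236 + 359t, y = -39 - 59t for integer t.
1608 ≤ 236 + 359t ≤ 2260 gives t ∈ [4, 5], which is 2 values.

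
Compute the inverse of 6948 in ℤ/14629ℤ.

gcd(14629, 6948):
  14629 = 2·6948 + 733
  6948 = 9·733 + 351
  733 = 2·351 + 31
  351 = 11·31 + 10
  31 = 3·10 + 1
  10 = 10·1
so gcd(14629, 6948) = 1.
Back-substitute for Bézout coefficients:
  1 = 31 - 3·10
  ... = 6948·(-1417) + 14629·(673)
So 6948·-1417 ≡ 1 (mod 14629), and -1417 mod 14629 = 13212.

13212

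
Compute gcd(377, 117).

gcd(377, 117):
  377 = 3·117 + 26
  117 = 4·26 + 13
  26 = 2·13
so gcd(377, 117) = 13.

13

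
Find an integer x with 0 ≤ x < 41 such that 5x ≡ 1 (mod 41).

gcd(41, 5) = 1.
By Bézout, 5×(-8) + 41×(1) = 1.
So 5×-8 ≡ 1 (mod 41), and -8 mod 41 = 33.

33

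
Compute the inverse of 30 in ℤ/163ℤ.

125

gcd(163, 30) = 1  (163 = 5×30 + 13, 30 = 2×13 + 4, 13 = 3×4 + 1, 4 = 4×1).
Back-substituting, 30×(-38) + 163×(7) = 1.
So 30×-38 ≡ 1 (mod 163), and -38 mod 163 = 125.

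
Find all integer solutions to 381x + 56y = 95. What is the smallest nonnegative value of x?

gcd(381, 56) = 1  (381 = 6*56 + 45, 56 = 1*45 + 11, 45 = 4*11 + 1, 11 = 11*1).
1 divides 95, so solutions exist.
Back-substituting, 381*(5) + 56*(-34) = 1.
Scale by 95/1 = 95: (x₀, y₀) = (475, -3230).
General solution: x = 475 + 56t, y = -3230 - 381t for integer t.
x ≥ 0: smallest is 475 mod 56 = 27 (at t = -8), with y = -182.

27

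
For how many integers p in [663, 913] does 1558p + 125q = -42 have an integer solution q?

gcd(1558, 125):
  1558 = 12×125 + 58
  125 = 2×58 + 9
  58 = 6×9 + 4
  9 = 2×4 + 1
  4 = 4×1
so gcd(1558, 125) = 1.
Back-substitute for Bézout coefficients:
  1 = 9 - 2×4
  ... = 1558×(-28) + 125×(349)
Scale by -42: particular solution (1176, -14658); reduce p mod 125: (51, -636).
General solution: p = 51 + 125t, q = -636 - 1558t for integer t.
663 ≤ 51 + 125t ≤ 913 gives t ∈ [5, 6], which is 2 values.

2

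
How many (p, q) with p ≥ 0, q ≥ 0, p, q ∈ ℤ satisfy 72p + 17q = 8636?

gcd(72, 17):
  72 = 4·17 + 4
  17 = 4·4 + 1
  4 = 4·1
so gcd(72, 17) = 1.
Back-substitute for Bézout coefficients:
  1 = 17 - 4·4
  ... = 72·(-4) + 17·(17)
Scale by 8636: one solution is (-34544, 146812). Reduce p mod 17: (0, 508).
General: p = 0 + 17t, q = 508 - 72t.
p ≥ 0 ⇒ t ≥ 0; q ≥ 0 ⇒ t ≤ 7. So t ∈ [0, 7]: 8 solutions.

8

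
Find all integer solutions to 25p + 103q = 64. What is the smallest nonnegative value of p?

gcd(103, 25) = 1  (103 = 4×25 + 3, 25 = 8×3 + 1, 3 = 3×1).
1 divides 64, so solutions exist.
Back-substituting, 25×(33) + 103×(-8) = 1.
Scale by 64/1 = 64: (p₀, q₀) = (2112, -512).
General solution: p = 2112 + 103t, q = -512 - 25t for integer t.
p ≥ 0: smallest is 2112 mod 103 = 52 (at t = -20), with q = -12.

52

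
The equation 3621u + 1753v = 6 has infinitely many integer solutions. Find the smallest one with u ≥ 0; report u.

gcd(3621, 1753):
  3621 = 2·1753 + 115
  1753 = 15·115 + 28
  115 = 4·28 + 3
  28 = 9·3 + 1
  3 = 3·1
so gcd(3621, 1753) = 1.
1 divides 6, so solutions exist.
Back-substitute for Bézout coefficients:
  1 = 28 - 9·3
  ... = 3621·(-564) + 1753·(1165)
Scale by 6/1 = 6: (u₀, v₀) = (-3384, 6990).
General solution: u = -3384 + 1753t, v = 6990 - 3621t for integer t.
u ≥ 0: smallest is -3384 mod 1753 = 122 (at t = 2), with v = -252.

122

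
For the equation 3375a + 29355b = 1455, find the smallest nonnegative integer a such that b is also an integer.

gcd(29355, 3375):
  29355 = 8*3375 + 2355
  3375 = 1*2355 + 1020
  2355 = 2*1020 + 315
  1020 = 3*315 + 75
  315 = 4*75 + 15
  75 = 5*15
so gcd(29355, 3375) = 15.
15 divides 1455, so solutions exist.
Back-substitute for Bézout coefficients:
  15 = 315 - 4*75
  ... = 3375*(-374) + 29355*(43)
Scale by 1455/15 = 97: (a₀, b₀) = (-36278, 4171).
General solution: a = -36278 + 1957t, b = 4171 - 225t for integer t.
a ≥ 0: smallest is -36278 mod 1957 = 905 (at t = 19), with b = -104.

905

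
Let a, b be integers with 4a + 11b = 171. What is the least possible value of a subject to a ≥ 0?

7

gcd(11, 4):
  11 = 2·4 + 3
  4 = 1·3 + 1
  3 = 3·1
so gcd(11, 4) = 1.
1 divides 171, so solutions exist.
Back-substitute for Bézout coefficients:
  1 = 4 - 1·3
  ... = 4·(3) + 11·(-1)
Scale by 171/1 = 171: (a₀, b₀) = (513, -171).
General solution: a = 513 + 11t, b = -171 - 4t for integer t.
a ≥ 0: smallest is 513 mod 11 = 7 (at t = -46), with b = 13.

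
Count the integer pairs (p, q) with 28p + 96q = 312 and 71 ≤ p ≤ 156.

3

gcd(96, 28) = 4.
By Bézout, 28·(7) + 96·(-2) = 4.
Particular solution: (18, -2).
General solution: p = 18 + 24t, q = -2 - 7t for integer t.
71 ≤ 18 + 24t ≤ 156 gives t ∈ [3, 5], which is 3 values.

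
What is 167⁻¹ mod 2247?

gcd(2247, 167) = 1  (2247 = 13×167 + 76, 167 = 2×76 + 15, 76 = 5×15 + 1, 15 = 15×1).
Back-substituting, 167×(-148) + 2247×(11) = 1.
So 167×-148 ≡ 1 (mod 2247), and -148 mod 2247 = 2099.

2099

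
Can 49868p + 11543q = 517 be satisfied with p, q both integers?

no

gcd(49868, 11543) = 7  (49868 = 4×11543 + 3696, 11543 = 3×3696 + 455, 3696 = 8×455 + 56, 455 = 8×56 + 7, 56 = 8×7).
7 does not divide 517 (remainder 6), so no integer solutions.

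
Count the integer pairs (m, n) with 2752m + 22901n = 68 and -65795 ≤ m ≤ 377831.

gcd(22901, 2752) = 1.
By Bézout, 2752*(1889) + 22901*(-227) = 1.
Particular solution: (13947, -1676).
General solution: m = 13947 + 22901t, n = -1676 - 2752t for integer t.
-65795 ≤ 13947 + 22901t ≤ 377831 gives t ∈ [-3, 15], which is 19 values.

19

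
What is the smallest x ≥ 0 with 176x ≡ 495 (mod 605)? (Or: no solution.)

20

gcd(605, 176):
  605 = 3×176 + 77
  176 = 2×77 + 22
  77 = 3×22 + 11
  22 = 2×11
so gcd(605, 176) = 11.
11 divides 495, so solutions exist.
Back-substitute for Bézout coefficients:
  11 = 77 - 3×22
  ... = 176×(-24) + 605×(7)
So 176×(-24) ≡ 11 (mod 605); multiply by 45: x ≡ -1080 (mod 55).
Smallest nonnegative: x = -1080 mod 55 = 20.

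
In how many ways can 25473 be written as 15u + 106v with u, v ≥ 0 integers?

16

gcd(106, 15) = 1  (106 = 7*15 + 1, 15 = 15*1).
Back-substituting, 15*(-7) + 106*(1) = 1.
Scale by 25473: one solution is (-178311, 25473). Reduce u mod 106: (87, 228).
General: u = 87 + 106t, v = 228 - 15t.
u ≥ 0 ⇒ t ≥ 0; v ≥ 0 ⇒ t ≤ 15. So t ∈ [0, 15]: 16 solutions.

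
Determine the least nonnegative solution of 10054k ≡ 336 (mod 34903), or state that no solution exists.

no solution

gcd(34903, 10054):
  34903 = 3*10054 + 4741
  10054 = 2*4741 + 572
  4741 = 8*572 + 165
  572 = 3*165 + 77
  165 = 2*77 + 11
  77 = 7*11
so gcd(34903, 10054) = 11.
11 does not divide 336, so the congruence has no solution.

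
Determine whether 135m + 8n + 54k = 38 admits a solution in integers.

yes

gcd(135, 8) = 1  (135 = 16·8 + 7, 8 = 1·7 + 1, 7 = 7·1).
gcd(1, 54) = 1.
1 divides 38, so integer solutions exist.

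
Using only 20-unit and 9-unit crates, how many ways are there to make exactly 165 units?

Need nonnegative integers with 20j + 9k = 165.
gcd(20, 9) = 1, and 20·(-4) + 9·(9) = 1.
So (j₀, k₀) = (-660, 1485); general j = -660 + 9t, k = 1485 - 20t.
j ≥ 0 ⇒ t ≥ 74; k ≥ 0 ⇒ t ≤ 74. That's 1 value of t.

1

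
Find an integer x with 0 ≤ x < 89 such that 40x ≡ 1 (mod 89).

69

gcd(89, 40) = 1.
By Bézout, 40·(-20) + 89·(9) = 1.
So 40·-20 ≡ 1 (mod 89), and -20 mod 89 = 69.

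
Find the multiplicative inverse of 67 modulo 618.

gcd(618, 67) = 1  (618 = 9×67 + 15, 67 = 4×15 + 7, 15 = 2×7 + 1, 7 = 7×1).
Back-substituting, 67×(-83) + 618×(9) = 1.
So 67×-83 ≡ 1 (mod 618), and -83 mod 618 = 535.

535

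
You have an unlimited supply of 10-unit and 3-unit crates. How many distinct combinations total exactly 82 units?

3

Need nonnegative integers with 10j + 3k = 82.
gcd(10, 3) = 1, and 10·(1) + 3·(-3) = 1.
So (j₀, k₀) = (82, -246); general j = 82 + 3t, k = -246 - 10t.
j ≥ 0 ⇒ t ≥ -27; k ≥ 0 ⇒ t ≤ -25. That's 3 values of t.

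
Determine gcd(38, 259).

gcd(259, 38) = 1  (259 = 6·38 + 31, 38 = 1·31 + 7, 31 = 4·7 + 3, 7 = 2·3 + 1, 3 = 3·1).

1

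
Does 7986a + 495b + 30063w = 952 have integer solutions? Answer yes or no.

gcd(7986, 495):
  7986 = 16·495 + 66
  495 = 7·66 + 33
  66 = 2·33
so gcd(7986, 495) = 33.
gcd(33, 30063) = 33.
33 does not divide 952 (remainder 28), so no integer solutions.

no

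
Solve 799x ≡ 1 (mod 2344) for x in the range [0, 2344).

575

gcd(2344, 799) = 1.
By Bézout, 799*(575) + 2344*(-196) = 1.
So 799*575 ≡ 1 (mod 2344), and 575 mod 2344 = 575.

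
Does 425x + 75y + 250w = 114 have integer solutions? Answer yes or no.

no

gcd(425, 75) = 25  (425 = 5*75 + 50, 75 = 1*50 + 25, 50 = 2*25).
gcd(25, 250) = 25.
25 does not divide 114 (remainder 14), so no integer solutions.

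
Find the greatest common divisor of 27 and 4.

gcd(27, 4):
  27 = 6×4 + 3
  4 = 1×3 + 1
  3 = 3×1
so gcd(27, 4) = 1.

1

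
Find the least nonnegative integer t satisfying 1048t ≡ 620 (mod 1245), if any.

gcd(1245, 1048) = 1.
1 divides 620, so solutions exist.
By Bézout, 1048*(-158) + 1245*(133) = 1.
So 1048*(-158) ≡ 1 (mod 1245); multiply by 620: t ≡ -97960 (mod 1245).
Smallest nonnegative: t = -97960 mod 1245 = 395.

395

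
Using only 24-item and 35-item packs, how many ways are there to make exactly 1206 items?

Need nonnegative integers with 24j + 35k = 1206.
gcd(24, 35) = 1, and 24·(-16) + 35·(11) = 1.
So (j₀, k₀) = (-19296, 13266); general j = -19296 + 35t, k = 13266 - 24t.
j ≥ 0 ⇒ t ≥ 552; k ≥ 0 ⇒ t ≤ 552. That's 1 value of t.

1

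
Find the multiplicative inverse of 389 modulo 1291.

gcd(1291, 389) = 1.
By Bézout, 389*(-531) + 1291*(160) = 1.
So 389*-531 ≡ 1 (mod 1291), and -531 mod 1291 = 760.

760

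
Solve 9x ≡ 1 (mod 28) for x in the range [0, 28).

gcd(28, 9) = 1  (28 = 3·9 + 1, 9 = 9·1).
Back-substituting, 9·(-3) + 28·(1) = 1.
So 9·-3 ≡ 1 (mod 28), and -3 mod 28 = 25.

25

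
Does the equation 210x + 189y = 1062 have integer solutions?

no

gcd(210, 189):
  210 = 1*189 + 21
  189 = 9*21
so gcd(210, 189) = 21.
21 does not divide 1062 (remainder 12), so no integer solutions.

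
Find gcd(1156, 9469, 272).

gcd(9469, 1156) = 17.
gcd(17, 272) = 17.

17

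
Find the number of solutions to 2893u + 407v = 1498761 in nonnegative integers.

gcd(2893, 407):
  2893 = 7·407 + 44
  407 = 9·44 + 11
  44 = 4·11
so gcd(2893, 407) = 11.
Back-substitute for Bézout coefficients:
  11 = 407 - 9·44
  ... = 2893·(-9) + 407·(64)
Scale by 136251: one solution is (-1226259, 8720064). Reduce u mod 37: (32, 3455).
General: u = 32 + 37t, v = 3455 - 263t.
u ≥ 0 ⇒ t ≥ 0; v ≥ 0 ⇒ t ≤ 13. So t ∈ [0, 13]: 14 solutions.

14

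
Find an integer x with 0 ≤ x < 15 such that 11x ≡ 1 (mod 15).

11

gcd(15, 11) = 1  (15 = 1*11 + 4, 11 = 2*4 + 3, 4 = 1*3 + 1, 3 = 3*1).
Back-substituting, 11*(-4) + 15*(3) = 1.
So 11*-4 ≡ 1 (mod 15), and -4 mod 15 = 11.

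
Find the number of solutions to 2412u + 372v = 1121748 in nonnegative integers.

gcd(2412, 372):
  2412 = 6×372 + 180
  372 = 2×180 + 12
  180 = 15×12
so gcd(2412, 372) = 12.
Back-substitute for Bézout coefficients:
  12 = 372 - 2×180
  ... = 2412×(-2) + 372×(13)
Scale by 93479: one solution is (-186958, 1215227). Reduce u mod 31: (3, 2996).
General: u = 3 + 31t, v = 2996 - 201t.
u ≥ 0 ⇒ t ≥ 0; v ≥ 0 ⇒ t ≤ 14. So t ∈ [0, 14]: 15 solutions.

15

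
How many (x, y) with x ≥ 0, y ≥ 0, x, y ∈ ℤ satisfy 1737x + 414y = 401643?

gcd(1737, 414):
  1737 = 4·414 + 81
  414 = 5·81 + 9
  81 = 9·9
so gcd(1737, 414) = 9.
Back-substitute for Bézout coefficients:
  9 = 414 - 5·81
  ... = 1737·(-5) + 414·(21)
Scale by 44627: one solution is (-223135, 937167). Reduce x mod 46: (11, 924).
General: x = 11 + 46t, y = 924 - 193t.
x ≥ 0 ⇒ t ≥ 0; y ≥ 0 ⇒ t ≤ 4. So t ∈ [0, 4]: 5 solutions.

5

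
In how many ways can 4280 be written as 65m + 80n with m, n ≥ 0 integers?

gcd(80, 65) = 5.
By Bézout, 65·(5) + 80·(-4) = 5.
One solution: (8, 47).
General: m = 8 + 16t, n = 47 - 13t.
m ≥ 0 ⇒ t ≥ 0; n ≥ 0 ⇒ t ≤ 3. So t ∈ [0, 3]: 4 solutions.

4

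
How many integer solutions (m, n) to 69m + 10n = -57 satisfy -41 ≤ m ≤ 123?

gcd(69, 10) = 1.
By Bézout, 69*(-1) + 10*(7) = 1.
Particular solution: (7, -54).
General solution: m = 7 + 10t, n = -54 - 69t for integer t.
-41 ≤ 7 + 10t ≤ 123 gives t ∈ [-4, 11], which is 16 values.

16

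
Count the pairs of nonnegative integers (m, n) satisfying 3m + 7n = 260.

gcd(7, 3):
  7 = 2×3 + 1
  3 = 3×1
so gcd(7, 3) = 1.
Back-substitute for Bézout coefficients:
  1 = 7 - 2×3
  ... = 3×(-2) + 7×(1)
Scale by 260: one solution is (-520, 260). Reduce m mod 7: (5, 35).
General: m = 5 + 7t, n = 35 - 3t.
m ≥ 0 ⇒ t ≥ 0; n ≥ 0 ⇒ t ≤ 11. So t ∈ [0, 11]: 12 solutions.

12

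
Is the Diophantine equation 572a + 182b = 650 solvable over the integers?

yes

gcd(572, 182) = 26  (572 = 3·182 + 26, 182 = 7·26).
26 divides 650, so integer solutions exist.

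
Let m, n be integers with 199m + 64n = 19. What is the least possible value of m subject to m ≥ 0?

gcd(199, 64):
  199 = 3·64 + 7
  64 = 9·7 + 1
  7 = 7·1
so gcd(199, 64) = 1.
1 divides 19, so solutions exist.
Back-substitute for Bézout coefficients:
  1 = 64 - 9·7
  ... = 199·(-9) + 64·(28)
Scale by 19/1 = 19: (m₀, n₀) = (-171, 532).
General solution: m = -171 + 64t, n = 532 - 199t for integer t.
m ≥ 0: smallest is -171 mod 64 = 21 (at t = 3), with n = -65.

21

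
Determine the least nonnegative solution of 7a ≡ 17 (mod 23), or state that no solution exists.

gcd(23, 7) = 1.
1 divides 17, so solutions exist.
By Bézout, 7*(10) + 23*(-3) = 1.
So 7*(10) ≡ 1 (mod 23); multiply by 17: a ≡ 170 (mod 23).
Smallest nonnegative: a = 170 mod 23 = 9.

9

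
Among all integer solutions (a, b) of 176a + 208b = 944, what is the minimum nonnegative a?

3

gcd(208, 176):
  208 = 1*176 + 32
  176 = 5*32 + 16
  32 = 2*16
so gcd(208, 176) = 16.
16 divides 944, so solutions exist.
Back-substitute for Bézout coefficients:
  16 = 176 - 5*32
  ... = 176*(6) + 208*(-5)
Scale by 944/16 = 59: (a₀, b₀) = (354, -295).
General solution: a = 354 + 13t, b = -295 - 11t for integer t.
a ≥ 0: smallest is 354 mod 13 = 3 (at t = -27), with b = 2.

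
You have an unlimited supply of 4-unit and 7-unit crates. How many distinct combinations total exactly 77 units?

3

Need nonnegative integers with 4j + 7k = 77.
gcd(4, 7) = 1, and 4·(2) + 7·(-1) = 1.
So (j₀, k₀) = (154, -77); general j = 154 + 7t, k = -77 - 4t.
j ≥ 0 ⇒ t ≥ -22; k ≥ 0 ⇒ t ≤ -20. That's 3 values of t.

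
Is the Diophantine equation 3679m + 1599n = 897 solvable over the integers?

gcd(3679, 1599):
  3679 = 2*1599 + 481
  1599 = 3*481 + 156
  481 = 3*156 + 13
  156 = 12*13
so gcd(3679, 1599) = 13.
13 divides 897, so integer solutions exist.

yes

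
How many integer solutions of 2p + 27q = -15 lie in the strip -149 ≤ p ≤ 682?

gcd(27, 2) = 1.
By Bézout, 2×(-13) + 27×(1) = 1.
Particular solution: (6, -1).
General solution: p = 6 + 27t, q = -1 - 2t for integer t.
-149 ≤ 6 + 27t ≤ 682 gives t ∈ [-5, 25], which is 31 values.

31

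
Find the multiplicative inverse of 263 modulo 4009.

3445

gcd(4009, 263):
  4009 = 15×263 + 64
  263 = 4×64 + 7
  64 = 9×7 + 1
  7 = 7×1
so gcd(4009, 263) = 1.
Back-substitute for Bézout coefficients:
  1 = 64 - 9×7
  ... = 263×(-564) + 4009×(37)
So 263×-564 ≡ 1 (mod 4009), and -564 mod 4009 = 3445.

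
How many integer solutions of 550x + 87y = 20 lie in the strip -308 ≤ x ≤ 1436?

gcd(550, 87) = 1  (550 = 6·87 + 28, 87 = 3·28 + 3, 28 = 9·3 + 1, 3 = 3·1).
Back-substituting, 550·(28) + 87·(-177) = 1.
Scale by 20: particular solution (560, -3540); reduce x mod 87: (38, -240).
General solution: x = 38 + 87t, y = -240 - 550t for integer t.
-308 ≤ 38 + 87t ≤ 1436 gives t ∈ [-3, 16], which is 20 values.

20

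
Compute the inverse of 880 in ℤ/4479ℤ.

2041

gcd(4479, 880) = 1  (4479 = 5×880 + 79, 880 = 11×79 + 11, 79 = 7×11 + 2, 11 = 5×2 + 1, 2 = 2×1).
Back-substituting, 880×(2041) + 4479×(-401) = 1.
So 880×2041 ≡ 1 (mod 4479), and 2041 mod 4479 = 2041.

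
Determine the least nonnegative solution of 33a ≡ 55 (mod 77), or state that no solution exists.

gcd(77, 33):
  77 = 2*33 + 11
  33 = 3*11
so gcd(77, 33) = 11.
11 divides 55, so solutions exist.
Back-substitute for Bézout coefficients:
  11 = 77 - 2*33
  ... = 33*(-2) + 77*(1)
So 33*(-2) ≡ 11 (mod 77); multiply by 5: a ≡ -10 (mod 7).
Smallest nonnegative: a = -10 mod 7 = 4.

4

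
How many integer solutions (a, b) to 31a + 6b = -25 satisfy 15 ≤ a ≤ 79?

11

gcd(31, 6) = 1.
By Bézout, 31×(1) + 6×(-5) = 1.
Particular solution: (5, -30).
General solution: a = 5 + 6t, b = -30 - 31t for integer t.
15 ≤ 5 + 6t ≤ 79 gives t ∈ [2, 12], which is 11 values.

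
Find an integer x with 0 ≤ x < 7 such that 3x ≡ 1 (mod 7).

5

gcd(7, 3) = 1  (7 = 2·3 + 1, 3 = 3·1).
Back-substituting, 3·(-2) + 7·(1) = 1.
So 3·-2 ≡ 1 (mod 7), and -2 mod 7 = 5.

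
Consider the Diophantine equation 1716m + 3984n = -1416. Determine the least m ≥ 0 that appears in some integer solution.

gcd(3984, 1716):
  3984 = 2*1716 + 552
  1716 = 3*552 + 60
  552 = 9*60 + 12
  60 = 5*12
so gcd(3984, 1716) = 12.
12 divides -1416, so solutions exist.
Back-substitute for Bézout coefficients:
  12 = 552 - 9*60
  ... = 1716*(-65) + 3984*(28)
Scale by -1416/12 = -118: (m₀, n₀) = (7670, -3304).
General solution: m = 7670 + 332t, n = -3304 - 143t for integer t.
m ≥ 0: smallest is 7670 mod 332 = 34 (at t = -23), with n = -15.

34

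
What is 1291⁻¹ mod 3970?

gcd(3970, 1291) = 1.
By Bézout, 1291·(-1719) + 3970·(559) = 1.
So 1291·-1719 ≡ 1 (mod 3970), and -1719 mod 3970 = 2251.

2251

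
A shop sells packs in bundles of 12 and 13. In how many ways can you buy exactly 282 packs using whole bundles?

2

Need nonnegative integers with 12j + 13k = 282.
gcd(12, 13) = 1, and 12·(-1) + 13·(1) = 1.
So (j₀, k₀) = (-282, 282); general j = -282 + 13t, k = 282 - 12t.
j ≥ 0 ⇒ t ≥ 22; k ≥ 0 ⇒ t ≤ 23. That's 2 values of t.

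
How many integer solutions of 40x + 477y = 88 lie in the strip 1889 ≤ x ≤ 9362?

gcd(477, 40) = 1  (477 = 11×40 + 37, 40 = 1×37 + 3, 37 = 12×3 + 1, 3 = 3×1).
Back-substituting, 40×(-155) + 477×(13) = 1.
Scale by 88: particular solution (-13640, 1144); reduce x mod 477: (193, -16).
General solution: x = 193 + 477t, y = -16 - 40t for integer t.
1889 ≤ 193 + 477t ≤ 9362 gives t ∈ [4, 19], which is 16 values.

16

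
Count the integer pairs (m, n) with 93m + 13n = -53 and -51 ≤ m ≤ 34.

gcd(93, 13) = 1.
By Bézout, 93*(-6) + 13*(43) = 1.
Particular solution: (6, -47).
General solution: m = 6 + 13t, n = -47 - 93t for integer t.
-51 ≤ 6 + 13t ≤ 34 gives t ∈ [-4, 2], which is 7 values.

7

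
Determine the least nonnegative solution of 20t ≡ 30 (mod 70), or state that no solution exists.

gcd(70, 20) = 10.
10 divides 30, so solutions exist.
By Bézout, 20*(-3) + 70*(1) = 10.
So 20*(-3) ≡ 10 (mod 70); multiply by 3: t ≡ -9 (mod 7).
Smallest nonnegative: t = -9 mod 7 = 5.

5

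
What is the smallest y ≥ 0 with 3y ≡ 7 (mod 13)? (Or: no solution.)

gcd(13, 3) = 1  (13 = 4×3 + 1, 3 = 3×1).
1 divides 7, so solutions exist.
Back-substituting, 3×(-4) + 13×(1) = 1.
So 3×(-4) ≡ 1 (mod 13); multiply by 7: y ≡ -28 (mod 13).
Smallest nonnegative: y = -28 mod 13 = 11.

11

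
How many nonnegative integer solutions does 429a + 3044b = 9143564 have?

gcd(3044, 429):
  3044 = 7*429 + 41
  429 = 10*41 + 19
  41 = 2*19 + 3
  19 = 6*3 + 1
  3 = 3*1
so gcd(3044, 429) = 1.
Back-substitute for Bézout coefficients:
  1 = 19 - 6*3
  ... = 429*(965) + 3044*(-136)
Scale by 9143564: one solution is (8823539260, -1243524704). Reduce a mod 3044: (3000, 2581).
General: a = 3000 + 3044t, b = 2581 - 429t.
a ≥ 0 ⇒ t ≥ 0; b ≥ 0 ⇒ t ≤ 6. So t ∈ [0, 6]: 7 solutions.

7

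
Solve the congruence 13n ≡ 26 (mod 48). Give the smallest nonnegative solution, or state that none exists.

2

gcd(48, 13) = 1  (48 = 3*13 + 9, 13 = 1*9 + 4, 9 = 2*4 + 1, 4 = 4*1).
1 divides 26, so solutions exist.
Back-substituting, 13*(-11) + 48*(3) = 1.
So 13*(-11) ≡ 1 (mod 48); multiply by 26: n ≡ -286 (mod 48).
Smallest nonnegative: n = -286 mod 48 = 2.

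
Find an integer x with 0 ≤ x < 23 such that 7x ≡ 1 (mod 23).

gcd(23, 7) = 1.
By Bézout, 7*(10) + 23*(-3) = 1.
So 7*10 ≡ 1 (mod 23), and 10 mod 23 = 10.

10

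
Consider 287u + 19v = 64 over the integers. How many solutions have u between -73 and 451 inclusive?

gcd(287, 19):
  287 = 15·19 + 2
  19 = 9·2 + 1
  2 = 2·1
so gcd(287, 19) = 1.
Back-substitute for Bézout coefficients:
  1 = 19 - 9·2
  ... = 287·(-9) + 19·(136)
Scale by 64: particular solution (-576, 8704); reduce u mod 19: (13, -193).
General solution: u = 13 + 19t, v = -193 - 287t for integer t.
-73 ≤ 13 + 19t ≤ 451 gives t ∈ [-4, 23], which is 28 values.

28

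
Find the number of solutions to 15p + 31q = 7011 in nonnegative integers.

gcd(31, 15) = 1.
By Bézout, 15·(-2) + 31·(1) = 1.
One solution: (21, 216).
General: p = 21 + 31t, q = 216 - 15t.
p ≥ 0 ⇒ t ≥ 0; q ≥ 0 ⇒ t ≤ 14. So t ∈ [0, 14]: 15 solutions.

15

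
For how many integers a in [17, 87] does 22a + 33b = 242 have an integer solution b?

24

gcd(33, 22):
  33 = 1·22 + 11
  22 = 2·11
so gcd(33, 22) = 11.
Back-substitute for Bézout coefficients:
  11 = 33 - 1·22
  ... = 22·(-1) + 33·(1)
Scale by 22: particular solution (-22, 22); reduce a mod 3: (2, 6).
General solution: a = 2 + 3t, b = 6 - 2t for integer t.
17 ≤ 2 + 3t ≤ 87 gives t ∈ [5, 28], which is 24 values.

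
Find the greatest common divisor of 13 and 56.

gcd(56, 13):
  56 = 4*13 + 4
  13 = 3*4 + 1
  4 = 4*1
so gcd(56, 13) = 1.

1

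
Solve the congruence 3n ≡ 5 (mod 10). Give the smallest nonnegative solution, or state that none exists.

gcd(10, 3) = 1.
1 divides 5, so solutions exist.
By Bézout, 3·(-3) + 10·(1) = 1.
So 3·(-3) ≡ 1 (mod 10); multiply by 5: n ≡ -15 (mod 10).
Smallest nonnegative: n = -15 mod 10 = 5.

5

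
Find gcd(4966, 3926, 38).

2

gcd(4966, 3926):
  4966 = 1·3926 + 1040
  3926 = 3·1040 + 806
  1040 = 1·806 + 234
  806 = 3·234 + 104
  234 = 2·104 + 26
  104 = 4·26
so gcd(4966, 3926) = 26.
gcd(26, 38) = 2.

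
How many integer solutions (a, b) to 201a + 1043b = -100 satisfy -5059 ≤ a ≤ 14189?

gcd(1043, 201) = 1  (1043 = 5*201 + 38, 201 = 5*38 + 11, 38 = 3*11 + 5, 11 = 2*5 + 1, 5 = 5*1).
Back-substituting, 201*(192) + 1043*(-37) = 1.
Scale by -100: particular solution (-19200, 3700); reduce a mod 1043: (617, -119).
General solution: a = 617 + 1043t, b = -119 - 201t for integer t.
-5059 ≤ 617 + 1043t ≤ 14189 gives t ∈ [-5, 13], which is 19 values.

19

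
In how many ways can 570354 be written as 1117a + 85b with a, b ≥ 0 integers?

6

gcd(1117, 85) = 1  (1117 = 13*85 + 12, 85 = 7*12 + 1, 12 = 12*1).
Back-substituting, 1117*(-7) + 85*(92) = 1.
Scale by 570354: one solution is (-3992478, 52472568). Reduce a mod 85: (57, 5961).
General: a = 57 + 85t, b = 5961 - 1117t.
a ≥ 0 ⇒ t ≥ 0; b ≥ 0 ⇒ t ≤ 5. So t ∈ [0, 5]: 6 solutions.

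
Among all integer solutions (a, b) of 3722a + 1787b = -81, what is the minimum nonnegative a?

1388

gcd(3722, 1787):
  3722 = 2*1787 + 148
  1787 = 12*148 + 11
  148 = 13*11 + 5
  11 = 2*5 + 1
  5 = 5*1
so gcd(3722, 1787) = 1.
1 divides -81, so solutions exist.
Back-substitute for Bézout coefficients:
  1 = 11 - 2*5
  ... = 3722*(-326) + 1787*(679)
Scale by -81/1 = -81: (a₀, b₀) = (26406, -54999).
General solution: a = 26406 + 1787t, b = -54999 - 3722t for integer t.
a ≥ 0: smallest is 26406 mod 1787 = 1388 (at t = -14), with b = -2891.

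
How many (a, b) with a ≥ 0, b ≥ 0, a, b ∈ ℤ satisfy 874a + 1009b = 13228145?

gcd(1009, 874) = 1.
By Bézout, 874·(142) + 1009·(-123) = 1.
One solution: (821, 12399).
General: a = 821 + 1009t, b = 12399 - 874t.
a ≥ 0 ⇒ t ≥ 0; b ≥ 0 ⇒ t ≤ 14. So t ∈ [0, 14]: 15 solutions.

15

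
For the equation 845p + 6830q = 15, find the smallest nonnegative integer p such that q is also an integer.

gcd(6830, 845) = 5.
5 divides 15, so solutions exist.
By Bézout, 845×(97) + 6830×(-12) = 5.
Scale by 15/5 = 3: (p₀, q₀) = (291, -36).
General solution: p = 291 + 1366t, q = -36 - 169t for integer t.
p ≥ 0: smallest is 291 mod 1366 = 291 (at t = 0), with q = -36.

291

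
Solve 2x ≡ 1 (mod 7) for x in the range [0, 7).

4

gcd(7, 2) = 1.
By Bézout, 2·(-3) + 7·(1) = 1.
So 2·-3 ≡ 1 (mod 7), and -3 mod 7 = 4.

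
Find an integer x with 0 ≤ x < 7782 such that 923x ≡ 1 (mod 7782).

6863

gcd(7782, 923) = 1.
By Bézout, 923*(-919) + 7782*(109) = 1.
So 923*-919 ≡ 1 (mod 7782), and -919 mod 7782 = 6863.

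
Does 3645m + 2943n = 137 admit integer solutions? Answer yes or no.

no

gcd(3645, 2943) = 27  (3645 = 1×2943 + 702, 2943 = 4×702 + 135, 702 = 5×135 + 27, 135 = 5×27).
27 does not divide 137 (remainder 2), so no integer solutions.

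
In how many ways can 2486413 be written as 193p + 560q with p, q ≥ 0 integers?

gcd(560, 193) = 1  (560 = 2·193 + 174, 193 = 1·174 + 19, 174 = 9·19 + 3, 19 = 6·3 + 1, 3 = 3·1).
Back-substituting, 193·(177) + 560·(-61) = 1.
Scale by 2486413: one solution is (440095101, -151671193). Reduce p mod 560: (61, 4419).
General: p = 61 + 560t, q = 4419 - 193t.
p ≥ 0 ⇒ t ≥ 0; q ≥ 0 ⇒ t ≤ 22. So t ∈ [0, 22]: 23 solutions.

23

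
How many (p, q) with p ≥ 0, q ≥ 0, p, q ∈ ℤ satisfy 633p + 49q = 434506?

14

gcd(633, 49) = 1  (633 = 12·49 + 45, 49 = 1·45 + 4, 45 = 11·4 + 1, 4 = 4·1).
Back-substituting, 633·(12) + 49·(-155) = 1.
Scale by 434506: one solution is (5214072, -67348430). Reduce p mod 49: (31, 8467).
General: p = 31 + 49t, q = 8467 - 633t.
p ≥ 0 ⇒ t ≥ 0; q ≥ 0 ⇒ t ≤ 13. So t ∈ [0, 13]: 14 solutions.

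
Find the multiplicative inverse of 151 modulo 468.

gcd(468, 151) = 1.
By Bézout, 151×(31) + 468×(-10) = 1.
So 151×31 ≡ 1 (mod 468), and 31 mod 468 = 31.

31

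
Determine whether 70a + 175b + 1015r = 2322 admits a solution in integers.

no

gcd(175, 70) = 35  (175 = 2×70 + 35, 70 = 2×35).
gcd(35, 1015) = 35.
35 does not divide 2322 (remainder 12), so no integer solutions.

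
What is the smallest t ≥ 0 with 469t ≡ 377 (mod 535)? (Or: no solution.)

278

gcd(535, 469):
  535 = 1×469 + 66
  469 = 7×66 + 7
  66 = 9×7 + 3
  7 = 2×3 + 1
  3 = 3×1
so gcd(535, 469) = 1.
1 divides 377, so solutions exist.
Back-substitute for Bézout coefficients:
  1 = 7 - 2×3
  ... = 469×(154) + 535×(-135)
So 469×(154) ≡ 1 (mod 535); multiply by 377: t ≡ 58058 (mod 535).
Smallest nonnegative: t = 58058 mod 535 = 278.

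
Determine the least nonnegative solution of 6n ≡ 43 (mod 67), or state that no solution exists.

63

gcd(67, 6) = 1.
1 divides 43, so solutions exist.
By Bézout, 6*(-11) + 67*(1) = 1.
So 6*(-11) ≡ 1 (mod 67); multiply by 43: n ≡ -473 (mod 67).
Smallest nonnegative: n = -473 mod 67 = 63.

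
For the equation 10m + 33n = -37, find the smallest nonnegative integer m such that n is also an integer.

26

gcd(33, 10):
  33 = 3×10 + 3
  10 = 3×3 + 1
  3 = 3×1
so gcd(33, 10) = 1.
1 divides -37, so solutions exist.
Back-substitute for Bézout coefficients:
  1 = 10 - 3×3
  ... = 10×(10) + 33×(-3)
Scale by -37/1 = -37: (m₀, n₀) = (-370, 111).
General solution: m = -370 + 33t, n = 111 - 10t for integer t.
m ≥ 0: smallest is -370 mod 33 = 26 (at t = 12), with n = -9.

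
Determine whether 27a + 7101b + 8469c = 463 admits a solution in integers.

no

gcd(7101, 27) = 27  (7101 = 263×27).
gcd(27, 8469) = 9.
9 does not divide 463 (remainder 4), so no integer solutions.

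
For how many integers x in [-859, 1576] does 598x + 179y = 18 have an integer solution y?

gcd(598, 179) = 1.
By Bézout, 598×(-44) + 179×(147) = 1.
Particular solution: (103, -344).
General solution: x = 103 + 179t, y = -344 - 598t for integer t.
-859 ≤ 103 + 179t ≤ 1576 gives t ∈ [-5, 8], which is 14 values.

14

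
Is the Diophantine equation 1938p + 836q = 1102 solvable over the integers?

gcd(1938, 836) = 38.
38 divides 1102, so integer solutions exist.

yes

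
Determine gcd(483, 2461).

gcd(2461, 483):
  2461 = 5*483 + 46
  483 = 10*46 + 23
  46 = 2*23
so gcd(2461, 483) = 23.

23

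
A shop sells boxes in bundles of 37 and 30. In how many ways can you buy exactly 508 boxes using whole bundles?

Need nonnegative integers with 37j + 30k = 508.
gcd(37, 30) = 1, and 37·(13) + 30·(-16) = 1.
So (j₀, k₀) = (6604, -8128); general j = 6604 + 30t, k = -8128 - 37t.
j ≥ 0 ⇒ t ≥ -220; k ≥ 0 ⇒ t ≤ -220. That's 1 value of t.

1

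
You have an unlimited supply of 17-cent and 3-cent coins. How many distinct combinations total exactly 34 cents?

Need nonnegative integers with 17j + 3k = 34.
gcd(17, 3) = 1, and 17·(-1) + 3·(6) = 1.
So (j₀, k₀) = (-34, 204); general j = -34 + 3t, k = 204 - 17t.
j ≥ 0 ⇒ t ≥ 12; k ≥ 0 ⇒ t ≤ 12. That's 1 value of t.

1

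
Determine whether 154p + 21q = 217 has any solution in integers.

gcd(154, 21) = 7  (154 = 7×21 + 7, 21 = 3×7).
7 divides 217, so integer solutions exist.

yes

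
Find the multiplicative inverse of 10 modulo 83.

gcd(83, 10):
  83 = 8*10 + 3
  10 = 3*3 + 1
  3 = 3*1
so gcd(83, 10) = 1.
Back-substitute for Bézout coefficients:
  1 = 10 - 3*3
  ... = 10*(25) + 83*(-3)
So 10*25 ≡ 1 (mod 83), and 25 mod 83 = 25.

25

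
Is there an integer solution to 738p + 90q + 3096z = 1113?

gcd(738, 90):
  738 = 8·90 + 18
  90 = 5·18
so gcd(738, 90) = 18.
gcd(18, 3096) = 18.
18 does not divide 1113 (remainder 15), so no integer solutions.

no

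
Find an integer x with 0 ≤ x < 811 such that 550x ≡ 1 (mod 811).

87

gcd(811, 550) = 1.
By Bézout, 550*(87) + 811*(-59) = 1.
So 550*87 ≡ 1 (mod 811), and 87 mod 811 = 87.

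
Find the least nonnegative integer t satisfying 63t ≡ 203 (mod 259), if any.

32

gcd(259, 63) = 7  (259 = 4×63 + 7, 63 = 9×7).
7 divides 203, so solutions exist.
Back-substituting, 63×(-4) + 259×(1) = 7.
So 63×(-4) ≡ 7 (mod 259); multiply by 29: t ≡ -116 (mod 37).
Smallest nonnegative: t = -116 mod 37 = 32.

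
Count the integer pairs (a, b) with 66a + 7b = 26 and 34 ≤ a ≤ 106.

10

gcd(66, 7) = 1  (66 = 9·7 + 3, 7 = 2·3 + 1, 3 = 3·1).
Back-substituting, 66·(-2) + 7·(19) = 1.
Scale by 26: particular solution (-52, 494); reduce a mod 7: (4, -34).
General solution: a = 4 + 7t, b = -34 - 66t for integer t.
34 ≤ 4 + 7t ≤ 106 gives t ∈ [5, 14], which is 10 values.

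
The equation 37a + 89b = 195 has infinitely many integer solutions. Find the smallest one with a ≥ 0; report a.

gcd(89, 37) = 1.
1 divides 195, so solutions exist.
By Bézout, 37×(-12) + 89×(5) = 1.
Scale by 195/1 = 195: (a₀, b₀) = (-2340, 975).
General solution: a = -2340 + 89t, b = 975 - 37t for integer t.
a ≥ 0: smallest is -2340 mod 89 = 63 (at t = 27), with b = -24.

63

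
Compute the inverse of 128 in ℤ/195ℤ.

32

gcd(195, 128) = 1.
By Bézout, 128×(32) + 195×(-21) = 1.
So 128×32 ≡ 1 (mod 195), and 32 mod 195 = 32.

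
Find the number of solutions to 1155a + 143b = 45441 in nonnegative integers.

3

gcd(1155, 143):
  1155 = 8·143 + 11
  143 = 13·11
so gcd(1155, 143) = 11.
Back-substitute for Bézout coefficients:
  11 = 1155 - 8·143
  ... = 1155·(1) + 143·(-8)
Scale by 4131: one solution is (4131, -33048). Reduce a mod 13: (10, 237).
General: a = 10 + 13t, b = 237 - 105t.
a ≥ 0 ⇒ t ≥ 0; b ≥ 0 ⇒ t ≤ 2. So t ∈ [0, 2]: 3 solutions.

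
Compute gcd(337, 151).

1

gcd(337, 151):
  337 = 2*151 + 35
  151 = 4*35 + 11
  35 = 3*11 + 2
  11 = 5*2 + 1
  2 = 2*1
so gcd(337, 151) = 1.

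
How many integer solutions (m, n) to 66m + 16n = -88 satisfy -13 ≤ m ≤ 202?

gcd(66, 16) = 2.
By Bézout, 66×(1) + 16×(-4) = 2.
Particular solution: (4, -22).
General solution: m = 4 + 8t, n = -22 - 33t for integer t.
-13 ≤ 4 + 8t ≤ 202 gives t ∈ [-2, 24], which is 27 values.

27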